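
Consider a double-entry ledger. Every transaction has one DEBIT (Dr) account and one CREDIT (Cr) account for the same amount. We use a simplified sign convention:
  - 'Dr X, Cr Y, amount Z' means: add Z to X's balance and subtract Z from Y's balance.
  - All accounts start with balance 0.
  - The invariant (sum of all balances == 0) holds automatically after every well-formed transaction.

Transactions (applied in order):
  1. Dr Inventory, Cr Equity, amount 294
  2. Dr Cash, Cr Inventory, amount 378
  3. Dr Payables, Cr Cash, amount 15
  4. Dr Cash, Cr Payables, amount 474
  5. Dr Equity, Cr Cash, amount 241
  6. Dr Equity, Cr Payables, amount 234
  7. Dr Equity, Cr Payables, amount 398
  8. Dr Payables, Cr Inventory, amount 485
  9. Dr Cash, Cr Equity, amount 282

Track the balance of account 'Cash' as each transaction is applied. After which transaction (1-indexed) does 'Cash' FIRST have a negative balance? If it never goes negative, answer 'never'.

After txn 1: Cash=0
After txn 2: Cash=378
After txn 3: Cash=363
After txn 4: Cash=837
After txn 5: Cash=596
After txn 6: Cash=596
After txn 7: Cash=596
After txn 8: Cash=596
After txn 9: Cash=878

Answer: never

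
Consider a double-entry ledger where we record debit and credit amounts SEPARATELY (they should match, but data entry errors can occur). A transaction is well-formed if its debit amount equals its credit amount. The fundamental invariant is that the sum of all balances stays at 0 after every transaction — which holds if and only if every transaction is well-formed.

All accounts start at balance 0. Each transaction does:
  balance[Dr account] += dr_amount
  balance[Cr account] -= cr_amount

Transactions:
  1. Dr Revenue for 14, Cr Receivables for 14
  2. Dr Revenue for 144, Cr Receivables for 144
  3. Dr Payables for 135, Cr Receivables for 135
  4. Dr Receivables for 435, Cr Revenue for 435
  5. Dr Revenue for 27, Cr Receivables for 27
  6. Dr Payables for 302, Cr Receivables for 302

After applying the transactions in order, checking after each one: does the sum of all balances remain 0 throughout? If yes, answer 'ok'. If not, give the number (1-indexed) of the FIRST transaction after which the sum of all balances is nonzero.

Answer: ok

Derivation:
After txn 1: dr=14 cr=14 sum_balances=0
After txn 2: dr=144 cr=144 sum_balances=0
After txn 3: dr=135 cr=135 sum_balances=0
After txn 4: dr=435 cr=435 sum_balances=0
After txn 5: dr=27 cr=27 sum_balances=0
After txn 6: dr=302 cr=302 sum_balances=0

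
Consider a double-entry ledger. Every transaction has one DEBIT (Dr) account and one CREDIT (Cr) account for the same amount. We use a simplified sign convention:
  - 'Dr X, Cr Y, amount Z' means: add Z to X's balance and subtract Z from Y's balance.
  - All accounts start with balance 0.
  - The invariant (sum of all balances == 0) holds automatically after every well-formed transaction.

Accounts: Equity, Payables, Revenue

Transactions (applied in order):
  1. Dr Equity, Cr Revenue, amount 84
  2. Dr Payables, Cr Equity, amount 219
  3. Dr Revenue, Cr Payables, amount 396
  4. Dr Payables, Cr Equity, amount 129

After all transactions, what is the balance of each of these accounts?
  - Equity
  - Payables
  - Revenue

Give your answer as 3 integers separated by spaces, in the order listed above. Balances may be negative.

Answer: -264 -48 312

Derivation:
After txn 1 (Dr Equity, Cr Revenue, amount 84): Equity=84 Revenue=-84
After txn 2 (Dr Payables, Cr Equity, amount 219): Equity=-135 Payables=219 Revenue=-84
After txn 3 (Dr Revenue, Cr Payables, amount 396): Equity=-135 Payables=-177 Revenue=312
After txn 4 (Dr Payables, Cr Equity, amount 129): Equity=-264 Payables=-48 Revenue=312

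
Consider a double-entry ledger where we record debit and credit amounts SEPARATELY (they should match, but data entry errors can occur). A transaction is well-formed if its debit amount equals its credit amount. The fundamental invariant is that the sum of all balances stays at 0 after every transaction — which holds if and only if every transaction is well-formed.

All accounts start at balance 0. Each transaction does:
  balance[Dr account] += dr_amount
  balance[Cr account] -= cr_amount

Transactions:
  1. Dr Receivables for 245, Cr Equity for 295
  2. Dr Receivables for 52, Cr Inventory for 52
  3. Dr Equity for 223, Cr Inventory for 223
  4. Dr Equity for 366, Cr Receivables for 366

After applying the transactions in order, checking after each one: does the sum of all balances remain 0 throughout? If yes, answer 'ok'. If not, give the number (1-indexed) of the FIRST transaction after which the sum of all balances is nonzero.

Answer: 1

Derivation:
After txn 1: dr=245 cr=295 sum_balances=-50
After txn 2: dr=52 cr=52 sum_balances=-50
After txn 3: dr=223 cr=223 sum_balances=-50
After txn 4: dr=366 cr=366 sum_balances=-50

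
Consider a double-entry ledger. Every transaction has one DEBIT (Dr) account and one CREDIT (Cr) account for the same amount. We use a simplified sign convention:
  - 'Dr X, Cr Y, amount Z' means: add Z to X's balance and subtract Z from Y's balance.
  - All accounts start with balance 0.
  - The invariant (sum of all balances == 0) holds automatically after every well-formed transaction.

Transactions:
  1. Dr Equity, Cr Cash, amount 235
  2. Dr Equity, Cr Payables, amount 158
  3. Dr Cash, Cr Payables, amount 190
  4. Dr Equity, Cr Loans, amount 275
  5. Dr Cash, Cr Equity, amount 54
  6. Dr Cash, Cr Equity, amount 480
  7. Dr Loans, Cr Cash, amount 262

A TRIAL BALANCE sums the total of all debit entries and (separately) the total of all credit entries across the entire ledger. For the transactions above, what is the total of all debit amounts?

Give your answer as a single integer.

Txn 1: debit+=235
Txn 2: debit+=158
Txn 3: debit+=190
Txn 4: debit+=275
Txn 5: debit+=54
Txn 6: debit+=480
Txn 7: debit+=262
Total debits = 1654

Answer: 1654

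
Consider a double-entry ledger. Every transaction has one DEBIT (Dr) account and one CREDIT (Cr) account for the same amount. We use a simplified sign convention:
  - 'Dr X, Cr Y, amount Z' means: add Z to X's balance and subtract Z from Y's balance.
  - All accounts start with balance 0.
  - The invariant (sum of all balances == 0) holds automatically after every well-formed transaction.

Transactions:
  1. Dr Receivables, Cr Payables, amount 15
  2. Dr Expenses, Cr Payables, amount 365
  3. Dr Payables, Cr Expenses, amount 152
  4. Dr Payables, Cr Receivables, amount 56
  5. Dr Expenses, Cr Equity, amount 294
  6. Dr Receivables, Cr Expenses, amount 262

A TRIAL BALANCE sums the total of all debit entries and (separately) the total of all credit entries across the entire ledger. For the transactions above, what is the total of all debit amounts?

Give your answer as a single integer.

Answer: 1144

Derivation:
Txn 1: debit+=15
Txn 2: debit+=365
Txn 3: debit+=152
Txn 4: debit+=56
Txn 5: debit+=294
Txn 6: debit+=262
Total debits = 1144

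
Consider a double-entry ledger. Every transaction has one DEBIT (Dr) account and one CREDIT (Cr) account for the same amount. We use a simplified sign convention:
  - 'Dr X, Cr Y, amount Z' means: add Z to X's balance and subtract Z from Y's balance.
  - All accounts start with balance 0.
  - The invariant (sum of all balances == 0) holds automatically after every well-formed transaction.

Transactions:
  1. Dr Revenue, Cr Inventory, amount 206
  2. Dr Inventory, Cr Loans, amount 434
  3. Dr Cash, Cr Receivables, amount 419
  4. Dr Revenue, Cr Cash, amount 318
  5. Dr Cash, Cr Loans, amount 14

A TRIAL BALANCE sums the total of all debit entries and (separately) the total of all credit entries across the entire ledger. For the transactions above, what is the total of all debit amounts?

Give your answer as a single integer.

Txn 1: debit+=206
Txn 2: debit+=434
Txn 3: debit+=419
Txn 4: debit+=318
Txn 5: debit+=14
Total debits = 1391

Answer: 1391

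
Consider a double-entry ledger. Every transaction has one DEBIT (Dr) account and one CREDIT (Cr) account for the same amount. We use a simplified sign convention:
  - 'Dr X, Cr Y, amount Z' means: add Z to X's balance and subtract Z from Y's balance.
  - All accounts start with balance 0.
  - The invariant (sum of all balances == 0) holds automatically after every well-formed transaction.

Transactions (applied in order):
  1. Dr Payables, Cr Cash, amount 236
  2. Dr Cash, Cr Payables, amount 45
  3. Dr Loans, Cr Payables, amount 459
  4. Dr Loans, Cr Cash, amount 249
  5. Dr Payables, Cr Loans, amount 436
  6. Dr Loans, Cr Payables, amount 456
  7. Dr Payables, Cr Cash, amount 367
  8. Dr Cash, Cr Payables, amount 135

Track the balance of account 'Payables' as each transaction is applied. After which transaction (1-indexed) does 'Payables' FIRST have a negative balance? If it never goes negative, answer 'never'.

After txn 1: Payables=236
After txn 2: Payables=191
After txn 3: Payables=-268

Answer: 3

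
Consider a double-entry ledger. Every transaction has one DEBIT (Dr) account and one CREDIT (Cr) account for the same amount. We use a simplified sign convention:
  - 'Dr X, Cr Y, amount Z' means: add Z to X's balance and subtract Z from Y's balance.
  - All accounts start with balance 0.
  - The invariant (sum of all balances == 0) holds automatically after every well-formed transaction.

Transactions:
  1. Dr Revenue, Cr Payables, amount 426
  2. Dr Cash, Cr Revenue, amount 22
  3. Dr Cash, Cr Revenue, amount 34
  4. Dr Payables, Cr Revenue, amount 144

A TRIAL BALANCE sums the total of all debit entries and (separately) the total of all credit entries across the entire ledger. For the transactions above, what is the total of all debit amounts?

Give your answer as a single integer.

Txn 1: debit+=426
Txn 2: debit+=22
Txn 3: debit+=34
Txn 4: debit+=144
Total debits = 626

Answer: 626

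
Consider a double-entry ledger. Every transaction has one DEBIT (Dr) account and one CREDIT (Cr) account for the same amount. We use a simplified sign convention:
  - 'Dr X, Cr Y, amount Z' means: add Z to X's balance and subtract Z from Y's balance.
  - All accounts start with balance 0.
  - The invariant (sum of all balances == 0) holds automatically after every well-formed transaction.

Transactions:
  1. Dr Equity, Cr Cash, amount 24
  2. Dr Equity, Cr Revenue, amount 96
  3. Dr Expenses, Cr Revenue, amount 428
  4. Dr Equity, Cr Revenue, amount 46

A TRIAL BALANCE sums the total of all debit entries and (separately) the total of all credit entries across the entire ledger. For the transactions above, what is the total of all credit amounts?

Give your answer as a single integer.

Txn 1: credit+=24
Txn 2: credit+=96
Txn 3: credit+=428
Txn 4: credit+=46
Total credits = 594

Answer: 594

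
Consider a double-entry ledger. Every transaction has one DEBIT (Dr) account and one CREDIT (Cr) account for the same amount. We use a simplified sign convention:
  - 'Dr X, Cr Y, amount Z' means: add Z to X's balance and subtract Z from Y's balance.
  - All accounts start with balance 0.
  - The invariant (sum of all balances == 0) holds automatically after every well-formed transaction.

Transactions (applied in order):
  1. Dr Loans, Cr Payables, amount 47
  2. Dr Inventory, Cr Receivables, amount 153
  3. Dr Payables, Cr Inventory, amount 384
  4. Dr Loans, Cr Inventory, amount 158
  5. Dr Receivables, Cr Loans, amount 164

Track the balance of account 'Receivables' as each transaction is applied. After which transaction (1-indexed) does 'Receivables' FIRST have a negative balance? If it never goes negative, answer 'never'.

After txn 1: Receivables=0
After txn 2: Receivables=-153

Answer: 2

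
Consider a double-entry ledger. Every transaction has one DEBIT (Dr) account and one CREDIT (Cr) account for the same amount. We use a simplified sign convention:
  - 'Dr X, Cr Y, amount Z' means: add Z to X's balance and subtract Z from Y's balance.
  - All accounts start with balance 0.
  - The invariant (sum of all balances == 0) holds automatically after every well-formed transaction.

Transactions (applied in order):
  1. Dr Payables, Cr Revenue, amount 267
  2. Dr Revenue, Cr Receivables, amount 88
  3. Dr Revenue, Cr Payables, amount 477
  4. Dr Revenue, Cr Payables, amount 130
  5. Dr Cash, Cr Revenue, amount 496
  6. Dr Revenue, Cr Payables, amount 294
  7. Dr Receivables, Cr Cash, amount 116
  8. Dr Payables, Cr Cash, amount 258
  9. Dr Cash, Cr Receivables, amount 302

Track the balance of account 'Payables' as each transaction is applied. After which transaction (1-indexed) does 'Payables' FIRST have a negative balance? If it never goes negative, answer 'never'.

After txn 1: Payables=267
After txn 2: Payables=267
After txn 3: Payables=-210

Answer: 3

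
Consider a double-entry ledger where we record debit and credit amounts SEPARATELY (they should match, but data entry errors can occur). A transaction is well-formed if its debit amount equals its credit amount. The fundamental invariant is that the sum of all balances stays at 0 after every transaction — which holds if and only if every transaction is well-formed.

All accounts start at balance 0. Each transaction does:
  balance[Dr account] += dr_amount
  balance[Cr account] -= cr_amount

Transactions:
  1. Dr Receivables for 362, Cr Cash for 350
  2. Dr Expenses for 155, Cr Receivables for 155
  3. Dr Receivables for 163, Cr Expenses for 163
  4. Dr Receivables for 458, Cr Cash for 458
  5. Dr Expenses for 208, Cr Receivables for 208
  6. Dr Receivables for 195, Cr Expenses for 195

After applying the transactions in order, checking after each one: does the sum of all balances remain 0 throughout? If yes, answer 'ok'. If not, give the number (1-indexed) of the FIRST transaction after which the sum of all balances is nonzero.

Answer: 1

Derivation:
After txn 1: dr=362 cr=350 sum_balances=12
After txn 2: dr=155 cr=155 sum_balances=12
After txn 3: dr=163 cr=163 sum_balances=12
After txn 4: dr=458 cr=458 sum_balances=12
After txn 5: dr=208 cr=208 sum_balances=12
After txn 6: dr=195 cr=195 sum_balances=12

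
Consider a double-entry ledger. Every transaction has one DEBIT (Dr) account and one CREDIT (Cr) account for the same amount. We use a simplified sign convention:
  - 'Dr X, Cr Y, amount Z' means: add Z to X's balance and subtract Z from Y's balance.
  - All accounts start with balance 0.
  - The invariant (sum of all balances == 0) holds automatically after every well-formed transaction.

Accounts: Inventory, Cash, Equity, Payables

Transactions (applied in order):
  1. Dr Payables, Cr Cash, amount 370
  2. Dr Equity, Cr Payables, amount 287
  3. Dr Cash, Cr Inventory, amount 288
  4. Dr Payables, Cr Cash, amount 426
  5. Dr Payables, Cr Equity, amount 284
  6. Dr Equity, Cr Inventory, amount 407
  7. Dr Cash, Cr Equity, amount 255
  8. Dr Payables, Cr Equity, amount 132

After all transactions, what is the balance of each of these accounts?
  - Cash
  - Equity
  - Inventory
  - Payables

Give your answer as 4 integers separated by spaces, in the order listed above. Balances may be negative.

After txn 1 (Dr Payables, Cr Cash, amount 370): Cash=-370 Payables=370
After txn 2 (Dr Equity, Cr Payables, amount 287): Cash=-370 Equity=287 Payables=83
After txn 3 (Dr Cash, Cr Inventory, amount 288): Cash=-82 Equity=287 Inventory=-288 Payables=83
After txn 4 (Dr Payables, Cr Cash, amount 426): Cash=-508 Equity=287 Inventory=-288 Payables=509
After txn 5 (Dr Payables, Cr Equity, amount 284): Cash=-508 Equity=3 Inventory=-288 Payables=793
After txn 6 (Dr Equity, Cr Inventory, amount 407): Cash=-508 Equity=410 Inventory=-695 Payables=793
After txn 7 (Dr Cash, Cr Equity, amount 255): Cash=-253 Equity=155 Inventory=-695 Payables=793
After txn 8 (Dr Payables, Cr Equity, amount 132): Cash=-253 Equity=23 Inventory=-695 Payables=925

Answer: -253 23 -695 925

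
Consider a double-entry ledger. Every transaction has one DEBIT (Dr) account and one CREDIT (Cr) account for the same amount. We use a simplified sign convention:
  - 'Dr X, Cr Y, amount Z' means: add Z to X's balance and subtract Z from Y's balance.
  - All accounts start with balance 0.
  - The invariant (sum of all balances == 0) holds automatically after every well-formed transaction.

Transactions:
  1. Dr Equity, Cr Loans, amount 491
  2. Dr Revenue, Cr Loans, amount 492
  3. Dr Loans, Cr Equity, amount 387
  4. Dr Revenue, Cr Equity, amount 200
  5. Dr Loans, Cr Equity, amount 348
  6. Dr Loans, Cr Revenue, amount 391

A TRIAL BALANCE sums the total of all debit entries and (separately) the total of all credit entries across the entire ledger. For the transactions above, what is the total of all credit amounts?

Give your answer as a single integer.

Answer: 2309

Derivation:
Txn 1: credit+=491
Txn 2: credit+=492
Txn 3: credit+=387
Txn 4: credit+=200
Txn 5: credit+=348
Txn 6: credit+=391
Total credits = 2309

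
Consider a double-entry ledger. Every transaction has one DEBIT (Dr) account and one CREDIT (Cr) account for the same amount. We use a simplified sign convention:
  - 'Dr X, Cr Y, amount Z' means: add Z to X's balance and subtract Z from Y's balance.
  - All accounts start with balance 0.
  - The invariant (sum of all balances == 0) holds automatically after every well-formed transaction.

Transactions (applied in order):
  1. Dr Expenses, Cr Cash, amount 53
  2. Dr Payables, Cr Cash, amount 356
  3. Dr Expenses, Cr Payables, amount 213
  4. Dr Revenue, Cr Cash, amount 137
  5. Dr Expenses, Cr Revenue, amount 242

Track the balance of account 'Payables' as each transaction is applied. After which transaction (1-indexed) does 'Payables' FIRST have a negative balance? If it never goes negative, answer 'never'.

Answer: never

Derivation:
After txn 1: Payables=0
After txn 2: Payables=356
After txn 3: Payables=143
After txn 4: Payables=143
After txn 5: Payables=143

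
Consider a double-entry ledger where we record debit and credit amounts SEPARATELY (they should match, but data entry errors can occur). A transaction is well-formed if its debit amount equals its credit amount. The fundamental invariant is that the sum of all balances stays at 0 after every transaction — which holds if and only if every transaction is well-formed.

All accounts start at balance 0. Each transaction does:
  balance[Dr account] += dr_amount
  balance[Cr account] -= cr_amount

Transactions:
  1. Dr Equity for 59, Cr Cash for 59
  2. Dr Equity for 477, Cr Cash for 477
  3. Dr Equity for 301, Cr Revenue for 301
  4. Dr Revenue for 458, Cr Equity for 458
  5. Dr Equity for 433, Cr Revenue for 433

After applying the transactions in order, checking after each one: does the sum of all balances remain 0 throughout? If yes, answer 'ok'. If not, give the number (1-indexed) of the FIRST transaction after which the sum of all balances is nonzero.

Answer: ok

Derivation:
After txn 1: dr=59 cr=59 sum_balances=0
After txn 2: dr=477 cr=477 sum_balances=0
After txn 3: dr=301 cr=301 sum_balances=0
After txn 4: dr=458 cr=458 sum_balances=0
After txn 5: dr=433 cr=433 sum_balances=0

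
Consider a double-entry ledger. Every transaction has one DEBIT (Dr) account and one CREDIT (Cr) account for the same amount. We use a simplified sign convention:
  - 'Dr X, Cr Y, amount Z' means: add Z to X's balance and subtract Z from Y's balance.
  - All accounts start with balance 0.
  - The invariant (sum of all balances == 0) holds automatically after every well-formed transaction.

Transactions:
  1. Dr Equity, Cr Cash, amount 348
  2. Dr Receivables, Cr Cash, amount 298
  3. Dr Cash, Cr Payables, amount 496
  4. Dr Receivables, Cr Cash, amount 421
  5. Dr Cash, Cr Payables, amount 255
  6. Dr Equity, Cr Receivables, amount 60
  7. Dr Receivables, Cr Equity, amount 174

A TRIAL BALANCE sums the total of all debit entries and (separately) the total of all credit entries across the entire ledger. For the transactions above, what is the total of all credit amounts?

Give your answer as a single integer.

Answer: 2052

Derivation:
Txn 1: credit+=348
Txn 2: credit+=298
Txn 3: credit+=496
Txn 4: credit+=421
Txn 5: credit+=255
Txn 6: credit+=60
Txn 7: credit+=174
Total credits = 2052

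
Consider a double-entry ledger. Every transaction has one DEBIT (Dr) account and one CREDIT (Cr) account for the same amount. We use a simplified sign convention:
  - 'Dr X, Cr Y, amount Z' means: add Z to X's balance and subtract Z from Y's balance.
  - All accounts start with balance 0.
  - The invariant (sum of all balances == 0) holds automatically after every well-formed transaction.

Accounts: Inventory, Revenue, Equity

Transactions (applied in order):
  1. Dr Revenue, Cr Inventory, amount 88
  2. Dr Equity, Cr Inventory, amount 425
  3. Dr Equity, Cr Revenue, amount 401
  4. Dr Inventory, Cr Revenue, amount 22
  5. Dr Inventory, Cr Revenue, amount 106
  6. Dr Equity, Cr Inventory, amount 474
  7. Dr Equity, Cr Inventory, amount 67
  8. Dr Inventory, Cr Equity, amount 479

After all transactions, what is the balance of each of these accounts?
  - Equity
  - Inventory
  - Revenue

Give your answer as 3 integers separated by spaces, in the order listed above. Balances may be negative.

After txn 1 (Dr Revenue, Cr Inventory, amount 88): Inventory=-88 Revenue=88
After txn 2 (Dr Equity, Cr Inventory, amount 425): Equity=425 Inventory=-513 Revenue=88
After txn 3 (Dr Equity, Cr Revenue, amount 401): Equity=826 Inventory=-513 Revenue=-313
After txn 4 (Dr Inventory, Cr Revenue, amount 22): Equity=826 Inventory=-491 Revenue=-335
After txn 5 (Dr Inventory, Cr Revenue, amount 106): Equity=826 Inventory=-385 Revenue=-441
After txn 6 (Dr Equity, Cr Inventory, amount 474): Equity=1300 Inventory=-859 Revenue=-441
After txn 7 (Dr Equity, Cr Inventory, amount 67): Equity=1367 Inventory=-926 Revenue=-441
After txn 8 (Dr Inventory, Cr Equity, amount 479): Equity=888 Inventory=-447 Revenue=-441

Answer: 888 -447 -441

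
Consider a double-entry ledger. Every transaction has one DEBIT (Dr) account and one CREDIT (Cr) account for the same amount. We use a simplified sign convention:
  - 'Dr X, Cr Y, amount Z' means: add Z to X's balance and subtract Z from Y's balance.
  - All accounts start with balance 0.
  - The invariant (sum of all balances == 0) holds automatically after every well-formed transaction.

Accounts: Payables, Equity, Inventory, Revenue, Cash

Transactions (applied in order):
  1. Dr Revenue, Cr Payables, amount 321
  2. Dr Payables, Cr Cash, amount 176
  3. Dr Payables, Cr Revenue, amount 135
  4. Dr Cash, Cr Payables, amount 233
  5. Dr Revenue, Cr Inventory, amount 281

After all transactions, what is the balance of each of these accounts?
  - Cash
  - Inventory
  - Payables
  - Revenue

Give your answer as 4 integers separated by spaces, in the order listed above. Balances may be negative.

After txn 1 (Dr Revenue, Cr Payables, amount 321): Payables=-321 Revenue=321
After txn 2 (Dr Payables, Cr Cash, amount 176): Cash=-176 Payables=-145 Revenue=321
After txn 3 (Dr Payables, Cr Revenue, amount 135): Cash=-176 Payables=-10 Revenue=186
After txn 4 (Dr Cash, Cr Payables, amount 233): Cash=57 Payables=-243 Revenue=186
After txn 5 (Dr Revenue, Cr Inventory, amount 281): Cash=57 Inventory=-281 Payables=-243 Revenue=467

Answer: 57 -281 -243 467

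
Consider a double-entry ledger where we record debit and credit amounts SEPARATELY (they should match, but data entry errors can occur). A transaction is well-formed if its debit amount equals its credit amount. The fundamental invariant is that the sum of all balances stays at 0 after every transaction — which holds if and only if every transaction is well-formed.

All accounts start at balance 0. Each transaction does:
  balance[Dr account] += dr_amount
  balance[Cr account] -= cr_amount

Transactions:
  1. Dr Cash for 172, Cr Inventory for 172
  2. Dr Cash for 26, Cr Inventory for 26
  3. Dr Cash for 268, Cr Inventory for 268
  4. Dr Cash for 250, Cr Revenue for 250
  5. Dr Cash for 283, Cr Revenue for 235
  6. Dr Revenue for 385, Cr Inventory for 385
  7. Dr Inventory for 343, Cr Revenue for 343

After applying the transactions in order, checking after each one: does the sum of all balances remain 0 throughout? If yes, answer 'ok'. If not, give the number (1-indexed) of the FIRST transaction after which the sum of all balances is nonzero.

Answer: 5

Derivation:
After txn 1: dr=172 cr=172 sum_balances=0
After txn 2: dr=26 cr=26 sum_balances=0
After txn 3: dr=268 cr=268 sum_balances=0
After txn 4: dr=250 cr=250 sum_balances=0
After txn 5: dr=283 cr=235 sum_balances=48
After txn 6: dr=385 cr=385 sum_balances=48
After txn 7: dr=343 cr=343 sum_balances=48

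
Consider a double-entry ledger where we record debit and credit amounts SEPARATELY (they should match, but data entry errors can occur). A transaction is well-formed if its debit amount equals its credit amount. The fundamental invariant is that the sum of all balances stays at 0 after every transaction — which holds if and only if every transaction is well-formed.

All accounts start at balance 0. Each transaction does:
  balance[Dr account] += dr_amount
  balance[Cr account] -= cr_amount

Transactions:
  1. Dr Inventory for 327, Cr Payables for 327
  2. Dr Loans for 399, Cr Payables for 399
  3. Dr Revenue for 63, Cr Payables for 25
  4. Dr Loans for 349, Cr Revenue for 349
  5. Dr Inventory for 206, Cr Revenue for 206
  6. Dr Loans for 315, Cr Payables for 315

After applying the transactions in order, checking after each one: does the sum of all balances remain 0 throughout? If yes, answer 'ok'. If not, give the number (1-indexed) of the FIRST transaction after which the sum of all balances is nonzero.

After txn 1: dr=327 cr=327 sum_balances=0
After txn 2: dr=399 cr=399 sum_balances=0
After txn 3: dr=63 cr=25 sum_balances=38
After txn 4: dr=349 cr=349 sum_balances=38
After txn 5: dr=206 cr=206 sum_balances=38
After txn 6: dr=315 cr=315 sum_balances=38

Answer: 3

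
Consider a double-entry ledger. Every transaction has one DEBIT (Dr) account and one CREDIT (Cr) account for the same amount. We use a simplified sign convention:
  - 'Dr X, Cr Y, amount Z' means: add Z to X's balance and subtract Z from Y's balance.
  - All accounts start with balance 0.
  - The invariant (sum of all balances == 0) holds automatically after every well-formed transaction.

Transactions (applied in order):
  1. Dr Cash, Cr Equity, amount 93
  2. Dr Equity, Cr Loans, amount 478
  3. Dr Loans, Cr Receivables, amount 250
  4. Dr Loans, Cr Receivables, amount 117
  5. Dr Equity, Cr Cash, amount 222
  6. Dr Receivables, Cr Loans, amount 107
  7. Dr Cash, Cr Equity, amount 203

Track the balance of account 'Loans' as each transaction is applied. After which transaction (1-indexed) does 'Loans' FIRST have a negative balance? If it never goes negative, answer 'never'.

After txn 1: Loans=0
After txn 2: Loans=-478

Answer: 2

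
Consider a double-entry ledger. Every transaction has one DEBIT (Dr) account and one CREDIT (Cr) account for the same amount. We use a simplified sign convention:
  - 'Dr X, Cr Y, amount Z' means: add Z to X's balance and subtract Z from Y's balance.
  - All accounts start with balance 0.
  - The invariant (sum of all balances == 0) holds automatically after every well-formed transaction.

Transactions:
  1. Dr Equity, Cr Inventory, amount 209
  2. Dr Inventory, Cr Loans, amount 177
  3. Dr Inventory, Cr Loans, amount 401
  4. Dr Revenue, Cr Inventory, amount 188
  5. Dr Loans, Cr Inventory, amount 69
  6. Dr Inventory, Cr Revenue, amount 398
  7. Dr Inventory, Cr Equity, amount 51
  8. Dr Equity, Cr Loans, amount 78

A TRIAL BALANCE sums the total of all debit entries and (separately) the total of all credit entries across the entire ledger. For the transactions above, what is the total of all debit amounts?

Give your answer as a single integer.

Txn 1: debit+=209
Txn 2: debit+=177
Txn 3: debit+=401
Txn 4: debit+=188
Txn 5: debit+=69
Txn 6: debit+=398
Txn 7: debit+=51
Txn 8: debit+=78
Total debits = 1571

Answer: 1571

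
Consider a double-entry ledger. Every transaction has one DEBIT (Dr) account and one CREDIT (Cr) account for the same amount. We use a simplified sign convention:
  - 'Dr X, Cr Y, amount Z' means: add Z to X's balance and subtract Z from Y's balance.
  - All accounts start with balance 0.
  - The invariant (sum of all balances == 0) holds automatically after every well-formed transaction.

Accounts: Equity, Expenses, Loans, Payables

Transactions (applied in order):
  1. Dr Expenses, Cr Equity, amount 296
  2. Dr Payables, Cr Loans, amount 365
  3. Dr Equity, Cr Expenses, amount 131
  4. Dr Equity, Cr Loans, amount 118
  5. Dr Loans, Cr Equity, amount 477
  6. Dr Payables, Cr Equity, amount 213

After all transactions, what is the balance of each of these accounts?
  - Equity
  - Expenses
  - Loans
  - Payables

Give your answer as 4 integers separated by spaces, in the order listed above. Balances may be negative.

After txn 1 (Dr Expenses, Cr Equity, amount 296): Equity=-296 Expenses=296
After txn 2 (Dr Payables, Cr Loans, amount 365): Equity=-296 Expenses=296 Loans=-365 Payables=365
After txn 3 (Dr Equity, Cr Expenses, amount 131): Equity=-165 Expenses=165 Loans=-365 Payables=365
After txn 4 (Dr Equity, Cr Loans, amount 118): Equity=-47 Expenses=165 Loans=-483 Payables=365
After txn 5 (Dr Loans, Cr Equity, amount 477): Equity=-524 Expenses=165 Loans=-6 Payables=365
After txn 6 (Dr Payables, Cr Equity, amount 213): Equity=-737 Expenses=165 Loans=-6 Payables=578

Answer: -737 165 -6 578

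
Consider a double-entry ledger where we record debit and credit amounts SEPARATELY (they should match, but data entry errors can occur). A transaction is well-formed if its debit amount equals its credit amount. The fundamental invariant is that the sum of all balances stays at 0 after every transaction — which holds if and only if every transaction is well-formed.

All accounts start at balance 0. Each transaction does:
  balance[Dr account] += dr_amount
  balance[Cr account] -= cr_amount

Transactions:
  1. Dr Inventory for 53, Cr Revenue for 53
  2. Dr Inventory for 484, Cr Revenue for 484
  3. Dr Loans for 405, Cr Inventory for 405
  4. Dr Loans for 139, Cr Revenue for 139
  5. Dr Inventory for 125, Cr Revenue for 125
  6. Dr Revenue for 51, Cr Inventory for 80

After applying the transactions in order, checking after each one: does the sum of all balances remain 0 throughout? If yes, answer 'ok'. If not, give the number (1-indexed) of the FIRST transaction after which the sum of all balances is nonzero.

After txn 1: dr=53 cr=53 sum_balances=0
After txn 2: dr=484 cr=484 sum_balances=0
After txn 3: dr=405 cr=405 sum_balances=0
After txn 4: dr=139 cr=139 sum_balances=0
After txn 5: dr=125 cr=125 sum_balances=0
After txn 6: dr=51 cr=80 sum_balances=-29

Answer: 6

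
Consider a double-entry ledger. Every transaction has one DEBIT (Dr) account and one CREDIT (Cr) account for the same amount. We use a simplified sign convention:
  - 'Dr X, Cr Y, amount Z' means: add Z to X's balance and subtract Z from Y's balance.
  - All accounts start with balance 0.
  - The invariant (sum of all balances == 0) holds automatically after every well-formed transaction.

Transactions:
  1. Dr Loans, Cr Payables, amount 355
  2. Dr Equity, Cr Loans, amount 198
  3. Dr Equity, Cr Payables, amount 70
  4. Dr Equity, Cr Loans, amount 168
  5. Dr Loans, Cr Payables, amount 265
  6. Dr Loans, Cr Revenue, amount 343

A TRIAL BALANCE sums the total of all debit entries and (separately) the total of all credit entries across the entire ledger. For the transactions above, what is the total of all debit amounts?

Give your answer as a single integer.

Answer: 1399

Derivation:
Txn 1: debit+=355
Txn 2: debit+=198
Txn 3: debit+=70
Txn 4: debit+=168
Txn 5: debit+=265
Txn 6: debit+=343
Total debits = 1399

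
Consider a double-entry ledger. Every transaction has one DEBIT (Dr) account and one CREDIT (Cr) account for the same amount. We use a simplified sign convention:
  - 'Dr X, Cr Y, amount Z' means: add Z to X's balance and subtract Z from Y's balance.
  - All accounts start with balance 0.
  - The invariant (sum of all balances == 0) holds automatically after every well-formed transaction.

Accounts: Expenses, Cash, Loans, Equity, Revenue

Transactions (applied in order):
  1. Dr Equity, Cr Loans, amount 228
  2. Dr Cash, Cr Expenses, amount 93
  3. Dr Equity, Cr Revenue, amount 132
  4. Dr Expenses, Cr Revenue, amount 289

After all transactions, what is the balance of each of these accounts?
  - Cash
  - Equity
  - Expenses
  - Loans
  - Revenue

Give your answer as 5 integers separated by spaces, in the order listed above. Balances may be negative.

Answer: 93 360 196 -228 -421

Derivation:
After txn 1 (Dr Equity, Cr Loans, amount 228): Equity=228 Loans=-228
After txn 2 (Dr Cash, Cr Expenses, amount 93): Cash=93 Equity=228 Expenses=-93 Loans=-228
After txn 3 (Dr Equity, Cr Revenue, amount 132): Cash=93 Equity=360 Expenses=-93 Loans=-228 Revenue=-132
After txn 4 (Dr Expenses, Cr Revenue, amount 289): Cash=93 Equity=360 Expenses=196 Loans=-228 Revenue=-421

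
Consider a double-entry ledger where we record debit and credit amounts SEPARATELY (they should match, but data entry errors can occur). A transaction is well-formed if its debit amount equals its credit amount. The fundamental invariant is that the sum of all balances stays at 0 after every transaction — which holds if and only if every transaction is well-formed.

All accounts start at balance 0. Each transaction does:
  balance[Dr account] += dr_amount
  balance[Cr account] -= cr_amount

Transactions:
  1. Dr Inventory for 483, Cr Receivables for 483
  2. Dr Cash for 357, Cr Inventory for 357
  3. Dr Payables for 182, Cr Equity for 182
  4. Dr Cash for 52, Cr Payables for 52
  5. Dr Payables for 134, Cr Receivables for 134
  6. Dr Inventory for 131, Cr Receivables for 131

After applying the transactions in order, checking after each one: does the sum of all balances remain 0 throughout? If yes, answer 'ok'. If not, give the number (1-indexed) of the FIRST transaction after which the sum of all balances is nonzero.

After txn 1: dr=483 cr=483 sum_balances=0
After txn 2: dr=357 cr=357 sum_balances=0
After txn 3: dr=182 cr=182 sum_balances=0
After txn 4: dr=52 cr=52 sum_balances=0
After txn 5: dr=134 cr=134 sum_balances=0
After txn 6: dr=131 cr=131 sum_balances=0

Answer: ok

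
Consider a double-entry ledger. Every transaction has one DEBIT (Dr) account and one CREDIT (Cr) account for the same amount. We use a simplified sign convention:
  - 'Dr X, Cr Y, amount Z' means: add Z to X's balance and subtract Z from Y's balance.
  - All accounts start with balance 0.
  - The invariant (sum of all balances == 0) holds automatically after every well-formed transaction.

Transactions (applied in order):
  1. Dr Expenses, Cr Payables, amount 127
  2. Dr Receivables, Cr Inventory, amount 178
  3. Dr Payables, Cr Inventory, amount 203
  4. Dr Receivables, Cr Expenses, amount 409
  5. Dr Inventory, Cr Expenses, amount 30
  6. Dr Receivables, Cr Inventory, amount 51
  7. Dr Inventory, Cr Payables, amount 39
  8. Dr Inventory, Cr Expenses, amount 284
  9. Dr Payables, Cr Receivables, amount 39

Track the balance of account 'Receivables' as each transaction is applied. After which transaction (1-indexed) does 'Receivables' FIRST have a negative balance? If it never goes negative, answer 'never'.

After txn 1: Receivables=0
After txn 2: Receivables=178
After txn 3: Receivables=178
After txn 4: Receivables=587
After txn 5: Receivables=587
After txn 6: Receivables=638
After txn 7: Receivables=638
After txn 8: Receivables=638
After txn 9: Receivables=599

Answer: never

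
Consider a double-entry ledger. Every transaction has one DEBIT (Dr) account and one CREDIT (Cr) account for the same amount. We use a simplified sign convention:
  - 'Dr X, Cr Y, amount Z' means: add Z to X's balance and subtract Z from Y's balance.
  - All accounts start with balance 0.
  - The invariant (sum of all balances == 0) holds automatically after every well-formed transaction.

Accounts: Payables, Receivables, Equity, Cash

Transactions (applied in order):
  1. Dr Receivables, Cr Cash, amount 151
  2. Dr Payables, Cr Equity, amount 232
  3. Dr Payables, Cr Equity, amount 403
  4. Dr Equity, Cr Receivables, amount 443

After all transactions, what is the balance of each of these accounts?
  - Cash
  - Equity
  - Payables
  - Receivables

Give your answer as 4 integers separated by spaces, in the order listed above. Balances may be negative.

After txn 1 (Dr Receivables, Cr Cash, amount 151): Cash=-151 Receivables=151
After txn 2 (Dr Payables, Cr Equity, amount 232): Cash=-151 Equity=-232 Payables=232 Receivables=151
After txn 3 (Dr Payables, Cr Equity, amount 403): Cash=-151 Equity=-635 Payables=635 Receivables=151
After txn 4 (Dr Equity, Cr Receivables, amount 443): Cash=-151 Equity=-192 Payables=635 Receivables=-292

Answer: -151 -192 635 -292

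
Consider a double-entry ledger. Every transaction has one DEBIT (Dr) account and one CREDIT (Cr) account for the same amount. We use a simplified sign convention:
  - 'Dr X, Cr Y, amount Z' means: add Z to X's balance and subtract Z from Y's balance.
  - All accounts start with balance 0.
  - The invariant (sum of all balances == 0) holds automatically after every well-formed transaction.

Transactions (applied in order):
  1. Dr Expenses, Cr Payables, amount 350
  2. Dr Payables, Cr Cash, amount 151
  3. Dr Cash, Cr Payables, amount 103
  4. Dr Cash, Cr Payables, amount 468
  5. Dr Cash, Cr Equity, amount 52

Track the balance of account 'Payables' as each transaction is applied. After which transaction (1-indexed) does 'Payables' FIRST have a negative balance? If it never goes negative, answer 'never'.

After txn 1: Payables=-350

Answer: 1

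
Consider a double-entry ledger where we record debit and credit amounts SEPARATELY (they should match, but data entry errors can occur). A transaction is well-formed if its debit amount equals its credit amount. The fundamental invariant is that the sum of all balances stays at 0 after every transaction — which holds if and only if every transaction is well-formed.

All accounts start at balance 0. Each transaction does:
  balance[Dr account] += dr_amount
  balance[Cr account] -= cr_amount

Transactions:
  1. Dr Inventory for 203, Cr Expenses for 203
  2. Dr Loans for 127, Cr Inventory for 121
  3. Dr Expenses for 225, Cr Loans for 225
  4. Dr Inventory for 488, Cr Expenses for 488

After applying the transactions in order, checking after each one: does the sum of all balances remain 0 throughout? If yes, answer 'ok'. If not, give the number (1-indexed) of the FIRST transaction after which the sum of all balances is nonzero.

After txn 1: dr=203 cr=203 sum_balances=0
After txn 2: dr=127 cr=121 sum_balances=6
After txn 3: dr=225 cr=225 sum_balances=6
After txn 4: dr=488 cr=488 sum_balances=6

Answer: 2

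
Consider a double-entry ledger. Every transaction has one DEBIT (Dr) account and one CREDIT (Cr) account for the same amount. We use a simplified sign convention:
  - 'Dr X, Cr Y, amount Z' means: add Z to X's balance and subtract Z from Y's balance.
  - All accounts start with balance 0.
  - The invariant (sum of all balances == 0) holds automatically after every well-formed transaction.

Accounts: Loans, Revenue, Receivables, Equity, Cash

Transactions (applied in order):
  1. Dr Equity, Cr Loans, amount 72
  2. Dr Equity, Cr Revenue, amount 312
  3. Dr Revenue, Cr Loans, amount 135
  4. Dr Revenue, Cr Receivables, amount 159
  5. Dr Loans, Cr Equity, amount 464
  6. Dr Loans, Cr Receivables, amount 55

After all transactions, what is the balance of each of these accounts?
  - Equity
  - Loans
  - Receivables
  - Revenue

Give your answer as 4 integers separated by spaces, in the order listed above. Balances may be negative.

Answer: -80 312 -214 -18

Derivation:
After txn 1 (Dr Equity, Cr Loans, amount 72): Equity=72 Loans=-72
After txn 2 (Dr Equity, Cr Revenue, amount 312): Equity=384 Loans=-72 Revenue=-312
After txn 3 (Dr Revenue, Cr Loans, amount 135): Equity=384 Loans=-207 Revenue=-177
After txn 4 (Dr Revenue, Cr Receivables, amount 159): Equity=384 Loans=-207 Receivables=-159 Revenue=-18
After txn 5 (Dr Loans, Cr Equity, amount 464): Equity=-80 Loans=257 Receivables=-159 Revenue=-18
After txn 6 (Dr Loans, Cr Receivables, amount 55): Equity=-80 Loans=312 Receivables=-214 Revenue=-18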